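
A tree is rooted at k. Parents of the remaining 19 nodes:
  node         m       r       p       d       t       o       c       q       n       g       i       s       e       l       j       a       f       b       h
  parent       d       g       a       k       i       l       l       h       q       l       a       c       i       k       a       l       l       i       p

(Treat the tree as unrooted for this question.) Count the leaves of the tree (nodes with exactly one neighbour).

10

The leaves are b, e, f, j, m, n, o, r, s, t.
That is 10 leaves.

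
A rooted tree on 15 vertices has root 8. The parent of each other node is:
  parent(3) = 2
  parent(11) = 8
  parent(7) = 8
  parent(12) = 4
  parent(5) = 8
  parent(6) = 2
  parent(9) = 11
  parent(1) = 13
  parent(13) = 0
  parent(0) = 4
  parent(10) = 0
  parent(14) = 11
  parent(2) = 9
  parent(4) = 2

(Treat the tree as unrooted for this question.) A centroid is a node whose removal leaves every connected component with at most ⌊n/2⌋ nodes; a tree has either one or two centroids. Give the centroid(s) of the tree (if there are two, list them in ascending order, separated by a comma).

Delete 2: the remaining components have sizes 6, 6, 1, 1. Max 6 ≤ 7, so 2 is a centroid.
No neighbour of 2 does as well, so 2 is the unique centroid.

2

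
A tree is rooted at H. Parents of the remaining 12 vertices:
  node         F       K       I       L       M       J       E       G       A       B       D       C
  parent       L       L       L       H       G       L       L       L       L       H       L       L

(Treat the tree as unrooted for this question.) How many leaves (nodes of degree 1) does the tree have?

10

Exactly 10 nodes have a single neighbour: A, B, C, D, E, F, I, J, K, M.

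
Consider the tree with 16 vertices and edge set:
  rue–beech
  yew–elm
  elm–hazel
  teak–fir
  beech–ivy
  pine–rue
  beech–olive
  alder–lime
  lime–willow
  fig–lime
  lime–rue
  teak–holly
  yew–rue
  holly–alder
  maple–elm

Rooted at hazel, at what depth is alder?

Climbing from alder to the root: alder → lime → rue → yew → elm → hazel. That's 5 steps.

5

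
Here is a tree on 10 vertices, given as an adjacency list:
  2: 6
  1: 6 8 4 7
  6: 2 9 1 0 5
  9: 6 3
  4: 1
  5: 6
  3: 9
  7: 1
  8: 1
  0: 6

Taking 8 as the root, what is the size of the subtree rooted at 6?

6

The subtree rooted at 6 contains: 6, 9, 0, 5, 2, 3 — 6 nodes.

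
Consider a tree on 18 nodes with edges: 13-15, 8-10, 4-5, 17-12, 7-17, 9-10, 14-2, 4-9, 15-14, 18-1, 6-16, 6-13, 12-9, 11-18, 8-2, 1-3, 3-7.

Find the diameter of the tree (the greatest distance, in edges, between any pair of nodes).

A longest path is 11 - 18 - 1 - 3 - 7 - 17 - 12 - 9 - 10 - 8 - 2 - 14 - 15 - 13 - 6 - 16, with 15 edges.

15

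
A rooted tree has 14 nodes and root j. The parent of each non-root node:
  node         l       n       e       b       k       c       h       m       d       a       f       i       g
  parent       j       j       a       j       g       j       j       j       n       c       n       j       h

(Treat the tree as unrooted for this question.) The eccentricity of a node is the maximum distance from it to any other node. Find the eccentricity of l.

4

Distances from l peak at 4, attained at k (e also at distance 4).
l – j – h – g – k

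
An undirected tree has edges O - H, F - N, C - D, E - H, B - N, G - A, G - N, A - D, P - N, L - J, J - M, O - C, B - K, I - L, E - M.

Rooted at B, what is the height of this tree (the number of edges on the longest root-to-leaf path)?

A deepest node is I, reached by B – N – G – A – D – C – O – H – E – M – J – L – I.
That path has 12 edges, so the height is 12.

12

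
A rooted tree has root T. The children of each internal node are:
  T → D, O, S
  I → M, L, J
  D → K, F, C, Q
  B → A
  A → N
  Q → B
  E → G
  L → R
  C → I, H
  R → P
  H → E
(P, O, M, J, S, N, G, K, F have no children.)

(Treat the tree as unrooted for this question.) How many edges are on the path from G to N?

Walking from G: G–E–H–C–D–Q–B–A–N. Length 8.

8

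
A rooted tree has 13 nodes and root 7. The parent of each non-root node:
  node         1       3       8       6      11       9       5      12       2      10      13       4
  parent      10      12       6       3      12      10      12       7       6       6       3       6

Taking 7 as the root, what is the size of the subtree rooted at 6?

The subtree rooted at 6 contains: 6, 2, 10, 8, 4, 1, 9 — 7 nodes.

7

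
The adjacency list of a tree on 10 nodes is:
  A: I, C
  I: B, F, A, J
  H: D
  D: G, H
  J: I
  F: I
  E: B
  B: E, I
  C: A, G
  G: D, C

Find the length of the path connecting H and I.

5

H – D – G – C – A – I: 5 edges.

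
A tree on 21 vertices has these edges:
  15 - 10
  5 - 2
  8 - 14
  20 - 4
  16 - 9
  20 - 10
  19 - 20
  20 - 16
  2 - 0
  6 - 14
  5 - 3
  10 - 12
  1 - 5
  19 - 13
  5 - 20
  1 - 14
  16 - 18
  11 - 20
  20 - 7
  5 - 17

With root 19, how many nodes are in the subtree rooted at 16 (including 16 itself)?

16's subtree: {16, 9, 18}, size 3.

3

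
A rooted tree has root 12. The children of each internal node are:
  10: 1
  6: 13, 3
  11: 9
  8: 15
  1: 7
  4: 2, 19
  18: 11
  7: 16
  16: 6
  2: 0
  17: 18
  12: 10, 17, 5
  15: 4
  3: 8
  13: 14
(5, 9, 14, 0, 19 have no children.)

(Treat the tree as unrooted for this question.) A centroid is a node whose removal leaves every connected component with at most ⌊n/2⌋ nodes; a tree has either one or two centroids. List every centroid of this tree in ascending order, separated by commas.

6, 16

Delete 6: the remaining components have sizes 10, 7, 2. Max 10 ≤ 10, so 6 is a centroid.
Its neighbour 16 also leaves a largest component of size 10, so both are centroids.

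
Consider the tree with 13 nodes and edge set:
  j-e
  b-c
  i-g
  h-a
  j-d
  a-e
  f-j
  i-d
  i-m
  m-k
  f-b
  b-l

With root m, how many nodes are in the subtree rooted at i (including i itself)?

11

The subtree rooted at i contains: i, d, g, j, f, e, b, a, c, l, h — 11 nodes.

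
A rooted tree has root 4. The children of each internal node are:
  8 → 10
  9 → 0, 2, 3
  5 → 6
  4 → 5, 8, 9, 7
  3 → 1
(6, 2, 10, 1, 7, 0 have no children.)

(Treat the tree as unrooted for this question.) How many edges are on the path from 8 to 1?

Walking from 8: 8 - 4 - 9 - 3 - 1. Length 4.

4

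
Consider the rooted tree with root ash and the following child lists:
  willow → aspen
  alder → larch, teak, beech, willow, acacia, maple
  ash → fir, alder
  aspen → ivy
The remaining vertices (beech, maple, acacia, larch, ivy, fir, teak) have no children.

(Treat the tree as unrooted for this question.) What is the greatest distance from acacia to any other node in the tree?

4

The node farthest from acacia is ivy, via acacia-alder-willow-aspen-ivy — 4 edges.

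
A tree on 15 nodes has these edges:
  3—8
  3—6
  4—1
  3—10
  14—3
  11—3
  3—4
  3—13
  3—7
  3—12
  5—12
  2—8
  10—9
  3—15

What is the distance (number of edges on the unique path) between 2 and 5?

2–8–3–12–5: 4 edges.

4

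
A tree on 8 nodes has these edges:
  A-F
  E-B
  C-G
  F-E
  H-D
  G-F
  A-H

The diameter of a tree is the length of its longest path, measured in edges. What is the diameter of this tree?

Starting from D, a farthest node is B at distance 5.
One longest path: D - H - A - F - E - B.
So the diameter is 5.

5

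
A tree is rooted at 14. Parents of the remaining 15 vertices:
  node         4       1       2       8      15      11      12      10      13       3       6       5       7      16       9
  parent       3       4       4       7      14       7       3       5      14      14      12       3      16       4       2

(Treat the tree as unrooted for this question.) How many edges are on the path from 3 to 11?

The path is 3–4–16–7–11, which has 4 edges.

4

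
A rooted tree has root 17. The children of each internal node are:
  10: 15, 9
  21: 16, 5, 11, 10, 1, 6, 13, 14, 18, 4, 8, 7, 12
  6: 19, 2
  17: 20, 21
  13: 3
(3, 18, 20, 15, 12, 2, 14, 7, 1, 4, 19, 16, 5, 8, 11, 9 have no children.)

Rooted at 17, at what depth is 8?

2

Climbing from 8 to the root: 8 → 21 → 17. That's 2 steps.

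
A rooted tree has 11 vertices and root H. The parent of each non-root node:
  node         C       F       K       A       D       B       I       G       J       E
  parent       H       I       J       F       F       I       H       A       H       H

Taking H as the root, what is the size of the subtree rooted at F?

Descendants of F (including itself): F, A, D, G. That's 4.

4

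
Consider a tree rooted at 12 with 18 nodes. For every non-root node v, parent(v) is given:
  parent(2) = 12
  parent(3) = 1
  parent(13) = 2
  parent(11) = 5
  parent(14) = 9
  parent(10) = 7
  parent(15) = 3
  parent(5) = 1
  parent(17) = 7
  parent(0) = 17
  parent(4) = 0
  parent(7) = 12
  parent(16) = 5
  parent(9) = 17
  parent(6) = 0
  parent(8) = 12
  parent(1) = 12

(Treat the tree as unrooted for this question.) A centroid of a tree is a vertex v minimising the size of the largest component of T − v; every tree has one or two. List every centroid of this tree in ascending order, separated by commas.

If 12 is removed the pieces have sizes 8, 6, 2, 1, all ≤ ⌊18/2⌋ = 9.
No neighbour of 12 does as well, so 12 is the unique centroid.

12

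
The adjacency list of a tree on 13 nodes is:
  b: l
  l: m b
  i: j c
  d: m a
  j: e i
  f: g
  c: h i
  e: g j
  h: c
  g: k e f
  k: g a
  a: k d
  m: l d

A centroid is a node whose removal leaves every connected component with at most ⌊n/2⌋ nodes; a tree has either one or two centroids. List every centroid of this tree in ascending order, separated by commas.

g

Removing g splits the tree into components of sizes 6, 5, 1; the largest is 6 ≤ ⌊13/2⌋ = 6.
Every other node leaves some component of size > 6, so the centroid is unique.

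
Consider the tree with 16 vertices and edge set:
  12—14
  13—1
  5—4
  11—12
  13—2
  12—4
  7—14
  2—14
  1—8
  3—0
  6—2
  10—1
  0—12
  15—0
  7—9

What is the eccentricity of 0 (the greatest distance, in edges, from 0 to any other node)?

6

Distances from 0 peak at 6, attained at 10 (8 also at distance 6).
0-12-14-2-13-1-10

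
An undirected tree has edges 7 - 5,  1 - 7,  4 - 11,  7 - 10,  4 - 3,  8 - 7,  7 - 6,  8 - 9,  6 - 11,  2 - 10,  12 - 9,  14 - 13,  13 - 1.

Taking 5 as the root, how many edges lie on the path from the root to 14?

4

Path from 5 to 14: 5 → 7 → 1 → 13 → 14, which has 4 edges.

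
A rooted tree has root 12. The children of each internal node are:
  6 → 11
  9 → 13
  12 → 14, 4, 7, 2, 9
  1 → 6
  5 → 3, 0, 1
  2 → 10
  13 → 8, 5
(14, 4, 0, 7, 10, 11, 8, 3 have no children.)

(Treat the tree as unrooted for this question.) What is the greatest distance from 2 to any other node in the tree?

The node farthest from 2 is 11, via 2-12-9-13-5-1-6-11 — 7 edges.

7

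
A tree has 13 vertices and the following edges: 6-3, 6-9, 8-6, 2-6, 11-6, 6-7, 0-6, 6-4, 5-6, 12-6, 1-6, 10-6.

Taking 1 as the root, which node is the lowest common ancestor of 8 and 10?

Path 8→root: 8 6 1; path 10→root: 10 6 1.
First common node: 6.

6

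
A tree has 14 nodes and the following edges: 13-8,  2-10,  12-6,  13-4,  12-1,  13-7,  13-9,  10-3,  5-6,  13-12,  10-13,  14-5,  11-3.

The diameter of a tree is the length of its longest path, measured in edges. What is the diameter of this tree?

7

Starting from 11, a farthest node is 14 at distance 7.
One longest path: 11 - 3 - 10 - 13 - 12 - 6 - 5 - 14.
So the diameter is 7.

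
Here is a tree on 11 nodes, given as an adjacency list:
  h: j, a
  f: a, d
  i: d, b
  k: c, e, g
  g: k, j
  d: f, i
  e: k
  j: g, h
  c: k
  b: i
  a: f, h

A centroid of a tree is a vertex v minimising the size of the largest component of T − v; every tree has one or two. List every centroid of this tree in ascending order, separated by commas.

h

Removing h splits the tree into components of sizes 5, 5; the largest is 5 ≤ ⌊11/2⌋ = 5.
Every other node leaves some component of size > 5, so the centroid is unique.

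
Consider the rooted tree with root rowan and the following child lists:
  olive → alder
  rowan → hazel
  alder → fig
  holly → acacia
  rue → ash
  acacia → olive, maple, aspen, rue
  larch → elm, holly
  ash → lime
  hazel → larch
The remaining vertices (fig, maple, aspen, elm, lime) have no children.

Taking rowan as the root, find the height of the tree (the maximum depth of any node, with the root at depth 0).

lime sits deepest: rowan – hazel – larch – holly – acacia – rue – ash – lime — 7 edges from the root.

7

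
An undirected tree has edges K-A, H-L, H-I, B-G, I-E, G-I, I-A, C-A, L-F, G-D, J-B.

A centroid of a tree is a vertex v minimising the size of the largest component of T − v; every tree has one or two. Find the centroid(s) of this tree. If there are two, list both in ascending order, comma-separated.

Removing I splits the tree into components of sizes 4, 3, 3, 1; the largest is 4 ≤ ⌊12/2⌋ = 6.
Every other node leaves some component of size > 6, so the centroid is unique.

I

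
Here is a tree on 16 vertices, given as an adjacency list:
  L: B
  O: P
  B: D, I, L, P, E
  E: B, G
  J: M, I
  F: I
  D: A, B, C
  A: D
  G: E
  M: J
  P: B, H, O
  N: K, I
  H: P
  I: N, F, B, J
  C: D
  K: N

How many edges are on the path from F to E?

3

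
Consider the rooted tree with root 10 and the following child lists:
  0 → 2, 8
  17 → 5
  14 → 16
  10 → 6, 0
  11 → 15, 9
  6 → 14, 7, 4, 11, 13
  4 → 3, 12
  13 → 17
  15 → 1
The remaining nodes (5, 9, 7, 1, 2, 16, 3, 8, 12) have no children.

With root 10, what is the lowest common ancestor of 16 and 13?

6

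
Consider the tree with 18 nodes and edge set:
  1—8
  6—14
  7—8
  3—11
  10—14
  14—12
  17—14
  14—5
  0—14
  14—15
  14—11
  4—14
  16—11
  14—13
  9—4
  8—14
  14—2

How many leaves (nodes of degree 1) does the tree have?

The leaves are 0, 1, 2, 3, 5, 6, 7, 9, 10, 12, 13, 15, 16, 17.
That is 14 leaves.

14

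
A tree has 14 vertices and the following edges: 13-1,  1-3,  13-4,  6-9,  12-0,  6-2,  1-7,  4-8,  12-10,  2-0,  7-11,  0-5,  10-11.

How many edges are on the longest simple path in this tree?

Starting from 8, a farthest node is 9 at distance 11.
One longest path: 8-4-13-1-7-11-10-12-0-2-6-9.
So the diameter is 11.

11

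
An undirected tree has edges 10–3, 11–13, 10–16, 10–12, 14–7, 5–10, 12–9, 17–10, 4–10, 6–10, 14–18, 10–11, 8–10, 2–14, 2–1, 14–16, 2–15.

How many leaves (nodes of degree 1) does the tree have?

12

Exactly 12 nodes have a single neighbour: 1, 3, 4, 5, 6, 7, 8, 9, 13, 15, 17, 18.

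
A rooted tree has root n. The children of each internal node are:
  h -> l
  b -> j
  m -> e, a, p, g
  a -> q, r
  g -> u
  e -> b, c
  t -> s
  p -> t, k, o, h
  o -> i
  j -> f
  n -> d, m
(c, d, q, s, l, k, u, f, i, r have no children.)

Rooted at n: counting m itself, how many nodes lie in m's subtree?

19

m's subtree: {m, e, g, p, a, b, c, u, t, h, o, k, q, r, j, s, l, i, f}, size 19.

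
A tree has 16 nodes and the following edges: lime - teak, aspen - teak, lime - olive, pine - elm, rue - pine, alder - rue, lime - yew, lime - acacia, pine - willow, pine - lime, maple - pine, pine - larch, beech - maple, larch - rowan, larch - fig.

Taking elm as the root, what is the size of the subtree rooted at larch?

The subtree rooted at larch contains: larch, rowan, fig — 3 nodes.

3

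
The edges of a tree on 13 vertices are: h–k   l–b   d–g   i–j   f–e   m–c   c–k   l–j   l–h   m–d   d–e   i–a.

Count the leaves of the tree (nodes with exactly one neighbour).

4

Exactly 4 nodes have a single neighbour: a, b, f, g.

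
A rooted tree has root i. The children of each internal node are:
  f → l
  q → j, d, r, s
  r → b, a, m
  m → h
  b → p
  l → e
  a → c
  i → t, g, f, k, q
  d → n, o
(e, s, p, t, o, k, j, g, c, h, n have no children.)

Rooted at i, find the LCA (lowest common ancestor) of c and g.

i

c's ancestor chain is c, a, r, q, i and g's is g, i; they first meet at i.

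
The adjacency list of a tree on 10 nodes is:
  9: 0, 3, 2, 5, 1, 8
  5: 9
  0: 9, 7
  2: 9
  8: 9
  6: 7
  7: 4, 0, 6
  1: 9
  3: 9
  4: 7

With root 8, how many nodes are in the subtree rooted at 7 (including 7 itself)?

Descendants of 7 (including itself): 7, 4, 6. That's 3.

3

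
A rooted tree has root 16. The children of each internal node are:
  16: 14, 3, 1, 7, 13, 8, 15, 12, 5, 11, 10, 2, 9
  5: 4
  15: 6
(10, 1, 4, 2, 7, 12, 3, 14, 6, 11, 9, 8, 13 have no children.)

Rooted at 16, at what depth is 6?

Climbing from 6 to the root: 6–15–16. That's 2 steps.

2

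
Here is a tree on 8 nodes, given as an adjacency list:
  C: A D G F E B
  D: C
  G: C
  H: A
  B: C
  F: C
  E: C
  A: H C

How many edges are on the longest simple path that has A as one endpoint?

2

A farthest node from A is G (B, E, D, F also at distance 2).
The path A–C–G has 2 edges.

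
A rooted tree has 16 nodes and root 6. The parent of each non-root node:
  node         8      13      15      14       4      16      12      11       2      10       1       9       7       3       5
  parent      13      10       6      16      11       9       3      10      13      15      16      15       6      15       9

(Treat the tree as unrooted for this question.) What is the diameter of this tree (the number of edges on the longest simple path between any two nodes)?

6

A longest path is 1–16–9–15–10–13–2, with 6 edges.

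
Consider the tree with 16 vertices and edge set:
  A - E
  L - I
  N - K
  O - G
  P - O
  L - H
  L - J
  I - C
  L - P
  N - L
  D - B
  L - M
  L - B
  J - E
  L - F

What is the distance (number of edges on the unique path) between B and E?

3

Walking from B: B–L–J–E. Length 3.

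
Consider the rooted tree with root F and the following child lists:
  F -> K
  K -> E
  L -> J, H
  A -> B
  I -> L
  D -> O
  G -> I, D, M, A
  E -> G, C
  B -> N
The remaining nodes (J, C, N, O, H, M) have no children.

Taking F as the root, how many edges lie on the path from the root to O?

Climbing from O to the root: O → D → G → E → K → F. That's 5 steps.

5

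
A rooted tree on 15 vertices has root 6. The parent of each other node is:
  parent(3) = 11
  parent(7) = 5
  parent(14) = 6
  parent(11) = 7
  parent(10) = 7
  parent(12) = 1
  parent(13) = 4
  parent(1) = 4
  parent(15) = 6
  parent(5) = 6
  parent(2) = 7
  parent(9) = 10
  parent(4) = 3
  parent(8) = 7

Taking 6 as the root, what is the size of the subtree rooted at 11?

6

The subtree rooted at 11 contains: 11, 3, 4, 1, 13, 12 — 6 nodes.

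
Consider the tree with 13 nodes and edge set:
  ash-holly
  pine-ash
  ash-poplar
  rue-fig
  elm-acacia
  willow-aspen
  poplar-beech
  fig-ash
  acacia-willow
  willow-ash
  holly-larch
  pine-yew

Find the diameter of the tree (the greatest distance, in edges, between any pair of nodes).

5

Starting from elm, a farthest node is yew at distance 5.
One longest path: elm-acacia-willow-ash-pine-yew.
So the diameter is 5.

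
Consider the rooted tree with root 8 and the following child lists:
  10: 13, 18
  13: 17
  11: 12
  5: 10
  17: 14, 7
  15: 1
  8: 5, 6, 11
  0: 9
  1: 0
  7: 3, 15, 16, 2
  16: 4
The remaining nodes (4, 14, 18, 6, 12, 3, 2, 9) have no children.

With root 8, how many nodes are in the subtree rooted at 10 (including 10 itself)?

14

Descendants of 10 (including itself): 10, 13, 18, 17, 7, 14, 16, 2, 15, 3, 4, 1, 0, 9. That's 14.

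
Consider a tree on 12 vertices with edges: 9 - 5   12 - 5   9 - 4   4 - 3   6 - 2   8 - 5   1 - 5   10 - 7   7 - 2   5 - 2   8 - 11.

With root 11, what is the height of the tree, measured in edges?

5

A deepest node is 10, reached by 11–8–5–2–7–10.
That path has 5 edges, so the height is 5.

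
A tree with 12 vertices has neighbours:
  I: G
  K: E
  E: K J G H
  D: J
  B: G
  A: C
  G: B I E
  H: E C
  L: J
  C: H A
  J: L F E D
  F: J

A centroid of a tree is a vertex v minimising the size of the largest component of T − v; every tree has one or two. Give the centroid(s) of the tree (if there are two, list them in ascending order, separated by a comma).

Removing E splits the tree into components of sizes 4, 3, 3, 1; the largest is 4 ≤ ⌊12/2⌋ = 6.
Every other node leaves some component of size > 6, so the centroid is unique.

E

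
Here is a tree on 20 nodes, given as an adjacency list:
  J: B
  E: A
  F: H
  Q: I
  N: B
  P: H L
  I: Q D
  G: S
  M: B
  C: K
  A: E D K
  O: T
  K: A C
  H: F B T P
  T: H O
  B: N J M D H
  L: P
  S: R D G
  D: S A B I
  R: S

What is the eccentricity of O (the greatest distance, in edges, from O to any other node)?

Distances from O peak at 7, attained at C.
O–T–H–B–D–A–K–C

7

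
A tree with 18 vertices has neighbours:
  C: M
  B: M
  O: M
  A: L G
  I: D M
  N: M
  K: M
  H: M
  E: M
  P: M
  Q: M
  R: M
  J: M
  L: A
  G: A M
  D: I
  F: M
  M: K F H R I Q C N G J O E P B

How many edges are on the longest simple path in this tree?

A longest path is L – A – G – M – I – D, with 5 edges.

5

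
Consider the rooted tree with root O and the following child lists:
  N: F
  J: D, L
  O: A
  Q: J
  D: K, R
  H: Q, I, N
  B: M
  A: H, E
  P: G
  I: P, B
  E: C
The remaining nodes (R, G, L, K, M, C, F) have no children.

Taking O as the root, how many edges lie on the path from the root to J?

4

O – A – H – Q – J — 4 edges.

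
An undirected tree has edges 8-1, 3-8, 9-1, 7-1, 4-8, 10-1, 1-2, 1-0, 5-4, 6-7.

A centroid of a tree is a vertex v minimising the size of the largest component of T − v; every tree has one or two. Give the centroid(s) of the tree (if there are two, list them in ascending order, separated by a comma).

1

Delete 1: the remaining components have sizes 4, 2, 1, 1, 1, 1. Max 4 ≤ 5, so 1 is a centroid.
Every other node leaves some component of size > 5, so the centroid is unique.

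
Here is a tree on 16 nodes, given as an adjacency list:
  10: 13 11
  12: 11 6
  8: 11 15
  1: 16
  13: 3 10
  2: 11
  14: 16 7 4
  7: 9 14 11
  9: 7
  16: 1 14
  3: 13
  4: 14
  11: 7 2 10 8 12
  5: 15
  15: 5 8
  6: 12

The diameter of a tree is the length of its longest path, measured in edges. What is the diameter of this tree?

BFS from 1 reaches 3 last, at distance 7; BFS from 3 confirms no node is farther.
Path: 1-16-14-7-11-10-13-3.

7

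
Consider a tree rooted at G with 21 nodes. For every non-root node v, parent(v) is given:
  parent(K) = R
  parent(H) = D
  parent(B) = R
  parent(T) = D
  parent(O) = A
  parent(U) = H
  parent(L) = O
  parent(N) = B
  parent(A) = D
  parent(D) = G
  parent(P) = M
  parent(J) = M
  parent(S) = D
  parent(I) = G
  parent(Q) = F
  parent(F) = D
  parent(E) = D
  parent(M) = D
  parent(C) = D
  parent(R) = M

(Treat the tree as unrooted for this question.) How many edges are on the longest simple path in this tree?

7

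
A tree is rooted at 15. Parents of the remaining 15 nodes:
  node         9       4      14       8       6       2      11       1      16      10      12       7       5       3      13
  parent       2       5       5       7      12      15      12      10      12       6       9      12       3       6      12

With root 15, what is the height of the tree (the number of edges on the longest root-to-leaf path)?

7

14 sits deepest: 15 → 2 → 9 → 12 → 6 → 3 → 5 → 14 — 7 edges from the root.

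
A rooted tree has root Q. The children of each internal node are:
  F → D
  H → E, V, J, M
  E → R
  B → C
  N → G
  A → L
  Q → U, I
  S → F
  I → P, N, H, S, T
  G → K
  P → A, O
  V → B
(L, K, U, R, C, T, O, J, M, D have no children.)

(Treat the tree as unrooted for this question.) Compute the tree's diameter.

7

BFS from C reaches L last, at distance 7; BFS from L confirms no node is farther.
Path: C – B – V – H – I – P – A – L.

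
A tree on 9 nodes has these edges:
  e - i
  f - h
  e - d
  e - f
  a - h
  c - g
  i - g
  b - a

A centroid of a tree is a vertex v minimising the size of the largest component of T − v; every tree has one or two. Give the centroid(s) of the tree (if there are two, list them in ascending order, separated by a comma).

If e is removed the pieces have sizes 4, 3, 1, all ≤ ⌊9/2⌋ = 4.
Every other node leaves some component of size > 4, so the centroid is unique.

e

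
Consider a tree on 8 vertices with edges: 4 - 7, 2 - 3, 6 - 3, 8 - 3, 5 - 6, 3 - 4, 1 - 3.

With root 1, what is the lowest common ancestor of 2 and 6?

3

Ancestors of 2 (toward the root): 2, 3, 1.
Ancestors of 6: 6, 3, 1.
The deepest node appearing in both lists is 3.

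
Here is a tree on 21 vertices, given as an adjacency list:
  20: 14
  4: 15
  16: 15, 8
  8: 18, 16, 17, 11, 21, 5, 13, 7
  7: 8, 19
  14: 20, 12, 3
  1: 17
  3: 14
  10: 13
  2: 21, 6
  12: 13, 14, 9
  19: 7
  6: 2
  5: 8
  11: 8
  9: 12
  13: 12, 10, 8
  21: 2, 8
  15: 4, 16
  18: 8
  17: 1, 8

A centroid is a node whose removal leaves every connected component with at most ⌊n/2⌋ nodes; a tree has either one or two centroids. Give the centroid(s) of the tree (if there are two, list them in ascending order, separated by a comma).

8

Removing 8 splits the tree into components of sizes 7, 3, 3, 2, 2, 1, 1, 1; the largest is 7 ≤ ⌊21/2⌋ = 10.
Every other node leaves some component of size > 10, so the centroid is unique.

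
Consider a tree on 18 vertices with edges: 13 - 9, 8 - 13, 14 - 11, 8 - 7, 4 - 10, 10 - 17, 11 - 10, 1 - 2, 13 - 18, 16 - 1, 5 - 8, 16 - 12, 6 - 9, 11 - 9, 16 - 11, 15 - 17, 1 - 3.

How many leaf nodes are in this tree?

Exactly 10 nodes have a single neighbour: 2, 3, 4, 5, 6, 7, 12, 14, 15, 18.

10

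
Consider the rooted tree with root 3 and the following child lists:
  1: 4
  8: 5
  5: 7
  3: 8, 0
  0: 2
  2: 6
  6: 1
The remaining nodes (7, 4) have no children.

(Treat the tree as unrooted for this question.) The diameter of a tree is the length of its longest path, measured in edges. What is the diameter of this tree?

8

BFS from 7 reaches 4 last, at distance 8; BFS from 4 confirms no node is farther.
Path: 7-5-8-3-0-2-6-1-4.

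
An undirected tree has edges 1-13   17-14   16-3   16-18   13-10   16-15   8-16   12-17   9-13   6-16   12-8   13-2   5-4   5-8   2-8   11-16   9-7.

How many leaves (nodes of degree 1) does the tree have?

Exactly 10 nodes have a single neighbour: 1, 3, 4, 6, 7, 10, 11, 14, 15, 18.

10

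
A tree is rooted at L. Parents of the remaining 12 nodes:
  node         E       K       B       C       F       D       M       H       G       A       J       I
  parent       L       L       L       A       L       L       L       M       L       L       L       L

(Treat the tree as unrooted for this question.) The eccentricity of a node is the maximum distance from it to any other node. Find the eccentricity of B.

3

Distances from B peak at 3, attained at C (H also at distance 3).
B – L – A – C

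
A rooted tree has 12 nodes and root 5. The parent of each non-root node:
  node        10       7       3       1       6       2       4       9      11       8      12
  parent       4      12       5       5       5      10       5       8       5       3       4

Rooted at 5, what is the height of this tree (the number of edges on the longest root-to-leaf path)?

A deepest node is 7, reached by 5 – 4 – 12 – 7.
That path has 3 edges, so the height is 3.

3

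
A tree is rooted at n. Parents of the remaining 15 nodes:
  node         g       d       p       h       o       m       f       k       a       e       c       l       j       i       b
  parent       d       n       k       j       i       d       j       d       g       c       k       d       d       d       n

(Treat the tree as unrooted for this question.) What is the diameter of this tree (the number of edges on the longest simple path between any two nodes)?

5

BFS from e reaches h last, at distance 5; BFS from h confirms no node is farther.
Path: e – c – k – d – j – h.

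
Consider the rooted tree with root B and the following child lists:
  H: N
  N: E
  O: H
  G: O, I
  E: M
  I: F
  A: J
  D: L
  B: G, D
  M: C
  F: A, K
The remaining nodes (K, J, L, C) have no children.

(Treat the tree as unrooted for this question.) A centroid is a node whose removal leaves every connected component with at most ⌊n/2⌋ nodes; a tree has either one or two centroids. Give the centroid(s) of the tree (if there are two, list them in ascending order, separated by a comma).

G

Delete G: the remaining components have sizes 6, 5, 3. Max 6 ≤ 7, so G is a centroid.
Every other node leaves some component of size > 7, so the centroid is unique.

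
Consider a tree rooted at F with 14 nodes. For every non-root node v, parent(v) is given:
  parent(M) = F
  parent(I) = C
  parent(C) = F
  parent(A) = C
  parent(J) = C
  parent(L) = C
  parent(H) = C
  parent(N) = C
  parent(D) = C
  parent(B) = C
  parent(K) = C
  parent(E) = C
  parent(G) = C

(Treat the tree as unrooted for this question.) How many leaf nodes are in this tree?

Degree-1 nodes: A, B, D, E, G, H, I, J, K, L, M, N — 12 of them.

12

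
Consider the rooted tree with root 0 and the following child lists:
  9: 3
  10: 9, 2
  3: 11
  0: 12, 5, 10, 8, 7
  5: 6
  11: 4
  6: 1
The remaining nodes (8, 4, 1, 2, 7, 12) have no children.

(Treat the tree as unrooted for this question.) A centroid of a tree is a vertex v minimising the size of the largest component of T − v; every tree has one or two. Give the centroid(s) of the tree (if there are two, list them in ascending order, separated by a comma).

Removing 0 splits the tree into components of sizes 6, 3, 1, 1, 1; the largest is 6 ≤ ⌊13/2⌋ = 6.
No neighbour of 0 does as well, so 0 is the unique centroid.

0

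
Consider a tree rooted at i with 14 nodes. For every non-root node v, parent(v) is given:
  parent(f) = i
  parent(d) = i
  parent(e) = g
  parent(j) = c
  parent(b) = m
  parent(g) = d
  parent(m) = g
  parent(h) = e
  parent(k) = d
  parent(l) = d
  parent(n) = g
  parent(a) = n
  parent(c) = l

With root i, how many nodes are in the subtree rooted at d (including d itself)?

12

Descendants of d (including itself): d, l, g, k, c, m, e, n, j, b, h, a. That's 12.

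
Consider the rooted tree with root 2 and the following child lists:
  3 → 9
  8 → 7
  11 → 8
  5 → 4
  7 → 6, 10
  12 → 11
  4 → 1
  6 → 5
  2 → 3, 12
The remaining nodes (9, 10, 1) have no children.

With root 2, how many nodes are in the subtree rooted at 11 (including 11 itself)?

The subtree rooted at 11 contains: 11, 8, 7, 6, 10, 5, 4, 1 — 8 nodes.

8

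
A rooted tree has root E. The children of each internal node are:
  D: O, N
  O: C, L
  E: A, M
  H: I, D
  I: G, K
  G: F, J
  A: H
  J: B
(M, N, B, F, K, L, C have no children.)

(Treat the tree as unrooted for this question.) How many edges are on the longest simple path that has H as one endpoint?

A farthest node from H is B.
The path H–I–G–J–B has 4 edges.

4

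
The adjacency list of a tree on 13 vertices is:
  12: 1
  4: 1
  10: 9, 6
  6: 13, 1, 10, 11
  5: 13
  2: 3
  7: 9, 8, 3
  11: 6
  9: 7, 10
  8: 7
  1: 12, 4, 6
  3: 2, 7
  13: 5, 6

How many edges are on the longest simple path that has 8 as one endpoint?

The node farthest from 8 is 12 (4, 5 also at distance 6), via 8-7-9-10-6-1-12 — 6 edges.

6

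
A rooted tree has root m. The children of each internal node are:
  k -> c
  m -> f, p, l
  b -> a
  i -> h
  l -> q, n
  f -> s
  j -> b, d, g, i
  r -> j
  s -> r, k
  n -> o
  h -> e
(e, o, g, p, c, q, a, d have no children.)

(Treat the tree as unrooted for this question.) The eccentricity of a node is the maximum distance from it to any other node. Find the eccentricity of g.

8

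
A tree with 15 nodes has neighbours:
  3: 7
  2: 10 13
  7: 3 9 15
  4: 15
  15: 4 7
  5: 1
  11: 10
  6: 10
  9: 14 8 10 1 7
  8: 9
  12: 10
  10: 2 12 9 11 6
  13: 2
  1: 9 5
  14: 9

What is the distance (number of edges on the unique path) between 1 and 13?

4

1 – 9 – 10 – 2 – 13: 4 edges.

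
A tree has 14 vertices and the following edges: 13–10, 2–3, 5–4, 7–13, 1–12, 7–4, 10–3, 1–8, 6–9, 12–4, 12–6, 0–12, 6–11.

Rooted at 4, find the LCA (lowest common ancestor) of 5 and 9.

4

5's ancestor chain is 5, 4 and 9's is 9, 6, 12, 4; they first meet at 4.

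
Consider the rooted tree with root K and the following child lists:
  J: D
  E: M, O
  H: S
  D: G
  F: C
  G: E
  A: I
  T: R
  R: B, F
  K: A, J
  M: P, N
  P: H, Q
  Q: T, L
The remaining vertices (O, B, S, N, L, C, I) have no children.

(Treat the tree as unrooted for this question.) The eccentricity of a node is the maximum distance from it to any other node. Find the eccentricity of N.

8

A farthest node from N is I.
The path N-M-E-G-D-J-K-A-I has 8 edges.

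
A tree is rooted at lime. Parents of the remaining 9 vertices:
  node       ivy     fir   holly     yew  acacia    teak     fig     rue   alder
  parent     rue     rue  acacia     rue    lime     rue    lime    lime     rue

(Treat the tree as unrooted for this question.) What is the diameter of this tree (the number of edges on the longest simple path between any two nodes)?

4

BFS from holly reaches teak last, at distance 4; BFS from teak confirms no node is farther.
Path: holly–acacia–lime–rue–teak.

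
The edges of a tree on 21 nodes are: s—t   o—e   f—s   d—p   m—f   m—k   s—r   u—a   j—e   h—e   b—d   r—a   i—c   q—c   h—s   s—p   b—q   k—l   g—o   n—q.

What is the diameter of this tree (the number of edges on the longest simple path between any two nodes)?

BFS from g reaches i last, at distance 10; BFS from i confirms no node is farther.
Path: g-o-e-h-s-p-d-b-q-c-i.

10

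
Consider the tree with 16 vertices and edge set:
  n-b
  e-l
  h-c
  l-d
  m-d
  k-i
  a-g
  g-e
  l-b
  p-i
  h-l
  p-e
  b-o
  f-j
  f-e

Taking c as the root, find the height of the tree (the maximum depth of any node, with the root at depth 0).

6

k sits deepest: c-h-l-e-p-i-k — 6 edges from the root.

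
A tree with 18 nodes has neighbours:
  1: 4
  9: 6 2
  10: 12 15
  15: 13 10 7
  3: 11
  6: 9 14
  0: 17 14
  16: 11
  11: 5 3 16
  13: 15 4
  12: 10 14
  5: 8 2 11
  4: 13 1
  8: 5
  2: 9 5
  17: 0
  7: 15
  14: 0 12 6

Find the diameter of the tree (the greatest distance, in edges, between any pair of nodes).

12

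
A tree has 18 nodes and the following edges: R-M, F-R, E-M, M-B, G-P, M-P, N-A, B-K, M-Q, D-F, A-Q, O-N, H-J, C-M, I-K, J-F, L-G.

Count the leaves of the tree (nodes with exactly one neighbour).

The leaves are C, D, E, H, I, L, O.
That is 7 leaves.

7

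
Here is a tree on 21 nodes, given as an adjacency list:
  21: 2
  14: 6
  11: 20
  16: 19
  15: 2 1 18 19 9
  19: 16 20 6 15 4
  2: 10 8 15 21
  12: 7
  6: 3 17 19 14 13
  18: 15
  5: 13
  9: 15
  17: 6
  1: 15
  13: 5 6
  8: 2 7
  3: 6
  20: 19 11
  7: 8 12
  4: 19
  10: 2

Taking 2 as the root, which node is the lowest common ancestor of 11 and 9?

15

Path 11→root: 11 20 19 15 2; path 9→root: 9 15 2.
First common node: 15.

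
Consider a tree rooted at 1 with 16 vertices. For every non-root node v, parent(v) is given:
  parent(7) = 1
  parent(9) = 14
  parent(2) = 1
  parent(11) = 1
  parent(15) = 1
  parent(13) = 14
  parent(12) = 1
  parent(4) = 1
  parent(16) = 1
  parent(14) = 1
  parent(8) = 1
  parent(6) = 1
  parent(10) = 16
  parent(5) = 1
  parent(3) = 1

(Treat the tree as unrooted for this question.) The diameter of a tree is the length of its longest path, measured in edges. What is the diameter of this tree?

4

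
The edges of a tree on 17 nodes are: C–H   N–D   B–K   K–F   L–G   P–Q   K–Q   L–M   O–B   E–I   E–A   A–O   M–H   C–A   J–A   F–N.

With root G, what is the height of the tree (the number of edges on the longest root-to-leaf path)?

A deepest node is D, reached by G – L – M – H – C – A – O – B – K – F – N – D.
That path has 11 edges, so the height is 11.

11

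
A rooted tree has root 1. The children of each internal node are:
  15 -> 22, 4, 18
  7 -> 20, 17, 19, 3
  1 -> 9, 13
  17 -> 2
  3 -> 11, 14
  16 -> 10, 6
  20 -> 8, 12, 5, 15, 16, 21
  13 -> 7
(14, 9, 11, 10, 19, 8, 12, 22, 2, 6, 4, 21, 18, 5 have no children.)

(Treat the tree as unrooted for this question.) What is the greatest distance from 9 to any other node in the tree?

A farthest node from 9 is 22 (10, 4, 18, 6 also at distance 6).
The path 9–1–13–7–20–15–22 has 6 edges.

6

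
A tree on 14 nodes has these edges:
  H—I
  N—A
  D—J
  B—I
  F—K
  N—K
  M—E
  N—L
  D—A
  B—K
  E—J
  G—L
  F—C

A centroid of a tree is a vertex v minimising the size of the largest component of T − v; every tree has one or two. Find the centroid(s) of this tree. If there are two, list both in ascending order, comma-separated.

N

Removing N splits the tree into components of sizes 6, 5, 2; the largest is 6 ≤ ⌊14/2⌋ = 7.
No neighbour of N does as well, so N is the unique centroid.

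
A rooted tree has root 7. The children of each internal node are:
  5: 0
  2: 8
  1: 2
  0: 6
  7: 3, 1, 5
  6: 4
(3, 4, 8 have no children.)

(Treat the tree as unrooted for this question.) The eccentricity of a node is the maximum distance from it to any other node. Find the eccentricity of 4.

7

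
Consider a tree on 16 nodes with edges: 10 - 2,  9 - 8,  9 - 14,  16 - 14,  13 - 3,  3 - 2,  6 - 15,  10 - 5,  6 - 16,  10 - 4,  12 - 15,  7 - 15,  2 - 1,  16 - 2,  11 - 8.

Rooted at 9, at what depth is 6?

3

Path from 9 to 6: 9 – 14 – 16 – 6, which has 3 edges.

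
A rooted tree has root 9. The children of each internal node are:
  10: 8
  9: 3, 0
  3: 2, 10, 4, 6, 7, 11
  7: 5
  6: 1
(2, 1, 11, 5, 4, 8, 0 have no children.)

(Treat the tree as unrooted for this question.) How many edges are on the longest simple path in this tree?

BFS from 1 reaches 8 last, at distance 4; BFS from 8 confirms no node is farther.
Path: 1-6-3-10-8.

4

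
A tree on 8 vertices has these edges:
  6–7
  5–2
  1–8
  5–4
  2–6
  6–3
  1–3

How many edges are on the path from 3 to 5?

3

Walking from 3: 3 – 6 – 2 – 5. Length 3.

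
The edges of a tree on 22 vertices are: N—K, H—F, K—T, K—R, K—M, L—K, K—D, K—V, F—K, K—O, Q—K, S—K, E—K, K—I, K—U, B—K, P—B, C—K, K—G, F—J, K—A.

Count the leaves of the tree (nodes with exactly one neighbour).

19

Exactly 19 nodes have a single neighbour: A, C, D, E, G, H, I, J, L, M, N, O, P, Q, R, S, T, U, V.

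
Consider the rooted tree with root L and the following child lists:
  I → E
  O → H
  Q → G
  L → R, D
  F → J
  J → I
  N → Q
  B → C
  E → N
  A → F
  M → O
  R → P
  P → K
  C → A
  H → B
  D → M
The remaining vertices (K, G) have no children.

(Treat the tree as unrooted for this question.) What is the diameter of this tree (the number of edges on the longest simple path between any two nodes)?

Starting from K, a farthest node is G at distance 17.
One longest path: K - P - R - L - D - M - O - H - B - C - A - F - J - I - E - N - Q - G.
So the diameter is 17.

17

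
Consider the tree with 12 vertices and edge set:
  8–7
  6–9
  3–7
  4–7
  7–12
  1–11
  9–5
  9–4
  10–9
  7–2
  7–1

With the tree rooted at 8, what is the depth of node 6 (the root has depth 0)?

4

Path from 8 to 6: 8–7–4–9–6, which has 4 edges.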